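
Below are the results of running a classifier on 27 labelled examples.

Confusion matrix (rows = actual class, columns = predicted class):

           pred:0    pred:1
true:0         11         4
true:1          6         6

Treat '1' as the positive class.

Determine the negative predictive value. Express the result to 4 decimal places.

0.6471

NPV = TN/(TN+FN) = 11/(11+6) = 0.6471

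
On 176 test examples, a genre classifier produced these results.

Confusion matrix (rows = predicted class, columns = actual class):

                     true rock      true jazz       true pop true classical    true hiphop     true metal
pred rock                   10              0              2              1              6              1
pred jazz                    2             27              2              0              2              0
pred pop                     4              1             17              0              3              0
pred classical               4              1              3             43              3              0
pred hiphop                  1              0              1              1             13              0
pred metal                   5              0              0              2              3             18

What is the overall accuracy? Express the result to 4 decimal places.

0.7273

Accuracy = trace / total = (10+27+17+43+13+18=128) / 176 = 128/176 = 0.7273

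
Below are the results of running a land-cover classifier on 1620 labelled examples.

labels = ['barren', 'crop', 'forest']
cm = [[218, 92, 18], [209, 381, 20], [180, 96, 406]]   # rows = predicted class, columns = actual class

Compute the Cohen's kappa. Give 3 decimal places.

Observed agreement pₒ = trace/N = 1005/1620 = 0.6204
Expected agreement pₑ = Σ (rowᵢ·colᵢ)/N² = (607·328 + 569·610 + 444·682)/1620² = 0.3235
κ = (pₒ − pₑ)/(1 − pₑ) = (0.6204 − 0.3235)/(1 − 0.3235) = 0.439

0.439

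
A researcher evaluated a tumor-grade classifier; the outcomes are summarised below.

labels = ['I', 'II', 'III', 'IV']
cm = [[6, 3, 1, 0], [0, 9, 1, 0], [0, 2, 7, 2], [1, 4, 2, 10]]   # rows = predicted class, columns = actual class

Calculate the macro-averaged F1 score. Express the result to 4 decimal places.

Per-class F1 score (2·TP/(2·TP+FP+FN)):
  I: TP=6, FP=3+1+0=4, FN=0+0+1=1 → 12/17 = 0.70588
  II: TP=9, FP=0+1+0=1, FN=3+2+4=9 → 18/28 = 0.64286
  III: TP=7, FP=0+2+2=4, FN=1+1+2=4 → 14/22 = 0.63636
  IV: TP=10, FP=1+4+2=7, FN=0+0+2=2 → 20/29 = 0.68966
Macro-F1 score = mean = (0.70588 + 0.64286 + 0.63636 + 0.68966) / 4 = 0.6687

0.6687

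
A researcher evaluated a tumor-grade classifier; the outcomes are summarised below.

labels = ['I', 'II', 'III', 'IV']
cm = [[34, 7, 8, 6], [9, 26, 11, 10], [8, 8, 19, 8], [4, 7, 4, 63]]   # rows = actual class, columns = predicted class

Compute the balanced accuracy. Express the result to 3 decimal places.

Balanced accuracy = mean of per-class recall.
  I: recall = 34/55 = 0.6182
  II: recall = 26/56 = 0.4643
  III: recall = 19/43 = 0.4419
  IV: recall = 63/78 = 0.8077
Mean = (0.6182 + 0.4643 + 0.4419 + 0.8077) / 4 = 0.583

0.583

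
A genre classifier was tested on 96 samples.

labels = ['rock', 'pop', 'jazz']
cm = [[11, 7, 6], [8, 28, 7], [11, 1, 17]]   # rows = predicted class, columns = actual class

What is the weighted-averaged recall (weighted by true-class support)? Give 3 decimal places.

0.583

Per-class recall (TP/(TP+FN)):
  rock: TP=11, FN=8+11=19 → 11/30 = 0.3667
  pop: TP=28, FN=7+1=8 → 28/36 = 0.7778
  jazz: TP=17, FN=6+7=13 → 17/30 = 0.5667
Weighted-recall = Σ (supportᵢ/N)·recallᵢ with N=96: (30/96)·0.3667 + (36/96)·0.7778 + (30/96)·0.5667 = 0.583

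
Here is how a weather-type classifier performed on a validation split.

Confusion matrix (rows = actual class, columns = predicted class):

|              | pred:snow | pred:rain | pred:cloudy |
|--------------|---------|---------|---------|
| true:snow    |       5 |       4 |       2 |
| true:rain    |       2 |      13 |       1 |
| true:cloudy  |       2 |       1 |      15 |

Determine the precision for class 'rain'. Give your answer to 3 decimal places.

0.722

One-vs-rest for 'rain': TP = diagonal; FP = other classes predicted 'rain'; FN = 'rain' predicted as other.
precision = TP/(TP+FP).
rain: TP=13, FP=4+1=5 → 13/18 = 0.7222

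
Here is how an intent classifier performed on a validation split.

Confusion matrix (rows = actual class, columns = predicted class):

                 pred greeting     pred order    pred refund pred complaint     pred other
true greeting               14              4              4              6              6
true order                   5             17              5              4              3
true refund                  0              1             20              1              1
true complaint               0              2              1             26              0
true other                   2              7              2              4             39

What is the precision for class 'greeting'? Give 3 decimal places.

Treat 'greeting' as positive and all other classes as negative.
precision = TP/(TP+FP).
greeting: TP=14, FP=5+0+0+2=7 → 14/21 = 0.6667

0.667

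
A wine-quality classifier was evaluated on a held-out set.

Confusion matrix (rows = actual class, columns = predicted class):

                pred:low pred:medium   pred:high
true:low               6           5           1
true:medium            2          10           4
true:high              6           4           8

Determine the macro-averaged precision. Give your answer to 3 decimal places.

0.523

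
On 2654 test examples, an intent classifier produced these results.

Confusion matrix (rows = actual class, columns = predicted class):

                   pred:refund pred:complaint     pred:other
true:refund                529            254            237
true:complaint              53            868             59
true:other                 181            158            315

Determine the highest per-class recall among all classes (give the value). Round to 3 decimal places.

0.886

Per-class recall (TP/(TP+FN)):
  refund: TP=529, FN=254+237=491 → 529/1020 = 0.5186
  complaint: TP=868, FN=53+59=112 → 868/980 = 0.8857
  other: TP=315, FN=181+158=339 → 315/654 = 0.4817
Highest is class 'complaint' with recall = 0.886.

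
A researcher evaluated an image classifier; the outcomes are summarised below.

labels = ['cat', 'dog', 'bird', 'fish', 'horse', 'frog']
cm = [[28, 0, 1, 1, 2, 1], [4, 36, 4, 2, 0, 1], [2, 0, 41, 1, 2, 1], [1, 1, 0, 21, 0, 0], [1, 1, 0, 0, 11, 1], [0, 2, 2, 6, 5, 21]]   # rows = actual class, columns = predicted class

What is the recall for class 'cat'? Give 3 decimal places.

Treat 'cat' as positive and all other classes as negative.
recall = TP/(TP+FN).
cat: TP=28, FN=0+1+1+2+1=5 → 28/33 = 0.8485

0.848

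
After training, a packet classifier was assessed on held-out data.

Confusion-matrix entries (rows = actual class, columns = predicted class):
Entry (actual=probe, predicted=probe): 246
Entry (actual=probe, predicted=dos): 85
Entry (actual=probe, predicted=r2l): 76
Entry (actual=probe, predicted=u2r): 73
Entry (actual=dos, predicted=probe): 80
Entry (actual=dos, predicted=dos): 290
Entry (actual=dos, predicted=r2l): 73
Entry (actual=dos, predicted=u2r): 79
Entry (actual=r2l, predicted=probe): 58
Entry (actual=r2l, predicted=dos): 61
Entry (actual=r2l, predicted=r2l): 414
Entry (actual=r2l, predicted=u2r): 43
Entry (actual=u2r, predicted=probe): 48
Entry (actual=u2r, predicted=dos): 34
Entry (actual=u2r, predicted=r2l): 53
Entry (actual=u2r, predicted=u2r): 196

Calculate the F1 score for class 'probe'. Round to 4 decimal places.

Take TP from the diagonal, FP from the rest of the 'probe' prediction marginal, FN from the rest of the 'probe' actual marginal.
F1 score = 2·TP/(2·TP+FP+FN).
probe: TP=246, FP=80+58+48=186, FN=85+76+73=234 → 492/912 = 0.53947

0.5395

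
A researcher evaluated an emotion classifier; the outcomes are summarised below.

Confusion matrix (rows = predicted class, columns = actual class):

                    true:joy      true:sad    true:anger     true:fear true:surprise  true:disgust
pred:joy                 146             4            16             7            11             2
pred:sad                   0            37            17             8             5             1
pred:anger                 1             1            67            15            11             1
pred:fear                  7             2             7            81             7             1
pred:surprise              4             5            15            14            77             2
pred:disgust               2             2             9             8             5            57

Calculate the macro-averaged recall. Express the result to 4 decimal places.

Per-class recall (TP/(TP+FN)):
  joy: TP=146, FN=0+1+7+4+2=14 → 146/160 = 0.91250
  sad: TP=37, FN=4+1+2+5+2=14 → 37/51 = 0.72549
  anger: TP=67, FN=16+17+7+15+9=64 → 67/131 = 0.51145
  fear: TP=81, FN=7+8+15+14+8=52 → 81/133 = 0.60902
  surprise: TP=77, FN=11+5+11+7+5=39 → 77/116 = 0.66379
  disgust: TP=57, FN=2+1+1+1+2=7 → 57/64 = 0.89063
Macro-recall = mean = (0.91250 + 0.72549 + 0.51145 + 0.60902 + 0.66379 + 0.89063) / 6 = 0.7188

0.7188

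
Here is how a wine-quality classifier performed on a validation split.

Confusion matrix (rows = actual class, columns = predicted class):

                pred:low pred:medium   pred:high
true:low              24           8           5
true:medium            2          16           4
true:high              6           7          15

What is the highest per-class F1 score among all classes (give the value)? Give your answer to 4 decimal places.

0.6957

Per-class F1 score (2·TP/(2·TP+FP+FN)):
  low: TP=24, FP=2+6=8, FN=8+5=13 → 48/69 = 0.69565
  medium: TP=16, FP=8+7=15, FN=2+4=6 → 32/53 = 0.60377
  high: TP=15, FP=5+4=9, FN=6+7=13 → 30/52 = 0.57692
Highest is class 'low' with F1 score = 0.6957.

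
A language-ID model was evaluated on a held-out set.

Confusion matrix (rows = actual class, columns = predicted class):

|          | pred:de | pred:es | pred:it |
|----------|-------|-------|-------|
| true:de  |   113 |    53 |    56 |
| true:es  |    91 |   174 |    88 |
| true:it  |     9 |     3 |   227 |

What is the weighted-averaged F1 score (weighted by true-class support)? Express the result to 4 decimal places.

0.6191

Per-class F1 score (2·TP/(2·TP+FP+FN)):
  de: TP=113, FP=91+9=100, FN=53+56=109 → 226/435 = 0.51954
  es: TP=174, FP=53+3=56, FN=91+88=179 → 348/583 = 0.59691
  it: TP=227, FP=56+88=144, FN=9+3=12 → 454/610 = 0.74426
Weighted-F1 score = Σ (supportᵢ/N)·F1 scoreᵢ with N=814: (222/814)·0.51954 + (353/814)·0.59691 + (239/814)·0.74426 = 0.6191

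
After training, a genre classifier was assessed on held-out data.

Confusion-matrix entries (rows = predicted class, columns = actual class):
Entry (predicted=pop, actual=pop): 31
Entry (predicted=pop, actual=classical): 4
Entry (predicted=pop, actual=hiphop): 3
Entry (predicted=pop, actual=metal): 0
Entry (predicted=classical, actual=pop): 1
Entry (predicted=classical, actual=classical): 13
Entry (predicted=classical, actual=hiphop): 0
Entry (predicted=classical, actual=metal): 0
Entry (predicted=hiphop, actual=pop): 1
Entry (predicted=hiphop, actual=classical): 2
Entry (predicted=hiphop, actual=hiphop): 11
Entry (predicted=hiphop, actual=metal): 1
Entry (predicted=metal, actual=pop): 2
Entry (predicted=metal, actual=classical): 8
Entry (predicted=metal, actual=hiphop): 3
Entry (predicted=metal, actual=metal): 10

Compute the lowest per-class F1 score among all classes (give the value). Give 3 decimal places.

0.588

Per-class F1 score (2·TP/(2·TP+FP+FN)):
  pop: TP=31, FP=4+3+0=7, FN=1+1+2=4 → 62/73 = 0.8493
  classical: TP=13, FP=1+0+0=1, FN=4+2+8=14 → 26/41 = 0.6341
  hiphop: TP=11, FP=1+2+1=4, FN=3+0+3=6 → 22/32 = 0.6875
  metal: TP=10, FP=2+8+3=13, FN=0+0+1=1 → 20/34 = 0.5882
Lowest is class 'metal' with F1 score = 0.588.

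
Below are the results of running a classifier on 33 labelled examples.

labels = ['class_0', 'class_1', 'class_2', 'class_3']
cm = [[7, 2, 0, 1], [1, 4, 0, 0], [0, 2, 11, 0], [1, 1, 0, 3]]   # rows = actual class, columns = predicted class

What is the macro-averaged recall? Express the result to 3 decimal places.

0.737

Per-class recall (TP/(TP+FN)):
  class_0: TP=7, FN=2+0+1=3 → 7/10 = 0.7000
  class_1: TP=4, FN=1+0+0=1 → 4/5 = 0.8000
  class_2: TP=11, FN=0+2+0=2 → 11/13 = 0.8462
  class_3: TP=3, FN=1+1+0=2 → 3/5 = 0.6000
Macro-recall = mean = (0.7000 + 0.8000 + 0.8462 + 0.6000) / 4 = 0.737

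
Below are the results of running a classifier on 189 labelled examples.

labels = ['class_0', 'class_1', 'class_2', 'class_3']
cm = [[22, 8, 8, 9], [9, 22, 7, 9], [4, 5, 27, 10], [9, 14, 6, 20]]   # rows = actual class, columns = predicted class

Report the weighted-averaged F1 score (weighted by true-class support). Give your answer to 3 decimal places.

0.481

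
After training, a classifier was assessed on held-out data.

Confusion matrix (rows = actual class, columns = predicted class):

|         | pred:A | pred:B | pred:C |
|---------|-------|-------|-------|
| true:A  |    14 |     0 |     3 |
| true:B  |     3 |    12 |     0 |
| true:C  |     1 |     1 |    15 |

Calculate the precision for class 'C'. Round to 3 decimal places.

0.833

One-vs-rest for 'C': TP = diagonal; FP = other classes predicted 'C'; FN = 'C' predicted as other.
precision = TP/(TP+FP).
C: TP=15, FP=3+0=3 → 15/18 = 0.8333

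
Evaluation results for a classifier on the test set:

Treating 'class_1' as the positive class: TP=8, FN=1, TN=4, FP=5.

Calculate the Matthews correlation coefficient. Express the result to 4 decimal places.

MCC = (TP·TN − FP·FN) / √((TP+FP)(TP+FN)(TN+FP)(TN+FN))
Numerator = 8·4 − 5·1 = 27
Denominator = √(13·9·9·5) = √5265 = 72.5603
MCC = 27 / 72.5603 = 0.3721

0.3721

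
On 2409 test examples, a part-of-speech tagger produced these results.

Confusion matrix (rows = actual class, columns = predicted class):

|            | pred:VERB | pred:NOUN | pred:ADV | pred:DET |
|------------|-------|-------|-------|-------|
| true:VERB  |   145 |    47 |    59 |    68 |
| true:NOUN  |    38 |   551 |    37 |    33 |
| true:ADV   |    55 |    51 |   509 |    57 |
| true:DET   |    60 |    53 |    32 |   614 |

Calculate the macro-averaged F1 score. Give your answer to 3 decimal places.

Per-class F1 score (2·TP/(2·TP+FP+FN)):
  VERB: TP=145, FP=38+55+60=153, FN=47+59+68=174 → 290/617 = 0.4700
  NOUN: TP=551, FP=47+51+53=151, FN=38+37+33=108 → 1102/1361 = 0.8097
  ADV: TP=509, FP=59+37+32=128, FN=55+51+57=163 → 1018/1309 = 0.7777
  DET: TP=614, FP=68+33+57=158, FN=60+53+32=145 → 1228/1531 = 0.8021
Macro-F1 score = mean = (0.4700 + 0.8097 + 0.7777 + 0.8021) / 4 = 0.715

0.715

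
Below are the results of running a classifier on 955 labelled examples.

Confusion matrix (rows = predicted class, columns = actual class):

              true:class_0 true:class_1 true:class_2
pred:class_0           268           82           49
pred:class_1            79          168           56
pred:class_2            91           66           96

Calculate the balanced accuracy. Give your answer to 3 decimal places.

0.540

Balanced accuracy = mean of per-class recall.
  class_0: recall = 268/438 = 0.6119
  class_1: recall = 168/316 = 0.5316
  class_2: recall = 96/201 = 0.4776
Mean = (0.6119 + 0.5316 + 0.4776) / 3 = 0.540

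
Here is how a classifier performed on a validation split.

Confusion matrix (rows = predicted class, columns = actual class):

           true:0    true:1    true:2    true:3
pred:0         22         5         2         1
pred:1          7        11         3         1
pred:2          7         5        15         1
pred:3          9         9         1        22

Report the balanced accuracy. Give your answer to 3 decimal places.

0.612

Balanced accuracy = mean of per-class recall.
  0: recall = 22/45 = 0.4889
  1: recall = 11/30 = 0.3667
  2: recall = 15/21 = 0.7143
  3: recall = 22/25 = 0.8800
Mean = (0.4889 + 0.3667 + 0.7143 + 0.8800) / 4 = 0.612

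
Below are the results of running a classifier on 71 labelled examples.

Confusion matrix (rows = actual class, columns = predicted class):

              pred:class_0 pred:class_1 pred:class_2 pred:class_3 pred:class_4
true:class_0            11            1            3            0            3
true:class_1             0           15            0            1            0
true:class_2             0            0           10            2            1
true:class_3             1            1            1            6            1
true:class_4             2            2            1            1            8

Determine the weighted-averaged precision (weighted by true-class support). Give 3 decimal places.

0.705

Per-class precision (TP/(TP+FP)):
  class_0: TP=11, FP=0+0+1+2=3 → 11/14 = 0.7857
  class_1: TP=15, FP=1+0+1+2=4 → 15/19 = 0.7895
  class_2: TP=10, FP=3+0+1+1=5 → 10/15 = 0.6667
  class_3: TP=6, FP=0+1+2+1=4 → 6/10 = 0.6000
  class_4: TP=8, FP=3+0+1+1=5 → 8/13 = 0.6154
Weighted-precision = Σ (supportᵢ/N)·precisionᵢ with N=71: (18/71)·0.7857 + (16/71)·0.7895 + (13/71)·0.6667 + (10/71)·0.6000 + (14/71)·0.6154 = 0.705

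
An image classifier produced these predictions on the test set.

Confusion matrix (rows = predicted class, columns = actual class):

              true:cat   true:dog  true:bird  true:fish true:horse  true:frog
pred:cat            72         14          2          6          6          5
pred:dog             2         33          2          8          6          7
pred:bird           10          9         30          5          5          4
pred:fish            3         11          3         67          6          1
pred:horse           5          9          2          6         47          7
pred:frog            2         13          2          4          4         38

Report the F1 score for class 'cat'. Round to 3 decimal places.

0.724

F1 score = 2·TP/(2·TP+FP+FN).
cat: TP=72, FP=14+2+6+6+5=33, FN=2+10+3+5+2=22 → 144/199 = 0.7236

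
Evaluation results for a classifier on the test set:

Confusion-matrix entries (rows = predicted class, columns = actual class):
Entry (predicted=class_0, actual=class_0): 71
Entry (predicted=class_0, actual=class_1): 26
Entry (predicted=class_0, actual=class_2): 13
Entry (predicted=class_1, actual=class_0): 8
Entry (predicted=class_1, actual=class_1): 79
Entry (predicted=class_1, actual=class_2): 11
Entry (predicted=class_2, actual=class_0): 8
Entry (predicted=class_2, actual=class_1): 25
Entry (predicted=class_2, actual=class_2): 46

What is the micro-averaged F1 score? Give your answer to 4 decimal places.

0.6829

Micro-averaging pools counts across classes: ΣTP=196, ΣFP=91, ΣFN=91.
Micro-F1 score = 2·TP/(2·TP+FP+FN) on pooled counts = 0.6829 (equals overall accuracy in single-label multiclass).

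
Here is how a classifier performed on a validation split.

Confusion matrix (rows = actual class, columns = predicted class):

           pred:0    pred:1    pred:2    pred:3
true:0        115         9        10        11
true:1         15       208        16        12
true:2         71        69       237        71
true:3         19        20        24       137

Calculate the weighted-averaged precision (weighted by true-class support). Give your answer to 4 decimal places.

0.7040

Per-class precision (TP/(TP+FP)):
  0: TP=115, FP=15+71+19=105 → 115/220 = 0.52273
  1: TP=208, FP=9+69+20=98 → 208/306 = 0.67974
  2: TP=237, FP=10+16+24=50 → 237/287 = 0.82578
  3: TP=137, FP=11+12+71=94 → 137/231 = 0.59307
Weighted-precision = Σ (supportᵢ/N)·precisionᵢ with N=1044: (145/1044)·0.52273 + (251/1044)·0.67974 + (448/1044)·0.82578 + (200/1044)·0.59307 = 0.7040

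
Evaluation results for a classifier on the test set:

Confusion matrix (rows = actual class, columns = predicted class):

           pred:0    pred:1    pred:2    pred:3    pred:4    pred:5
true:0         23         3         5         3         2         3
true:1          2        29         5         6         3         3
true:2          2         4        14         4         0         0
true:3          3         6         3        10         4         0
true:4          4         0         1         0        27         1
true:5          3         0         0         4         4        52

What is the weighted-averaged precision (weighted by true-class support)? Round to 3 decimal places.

0.673

Per-class precision (TP/(TP+FP)):
  0: TP=23, FP=2+2+3+4+3=14 → 23/37 = 0.6216
  1: TP=29, FP=3+4+6+0+0=13 → 29/42 = 0.6905
  2: TP=14, FP=5+5+3+1+0=14 → 14/28 = 0.5000
  3: TP=10, FP=3+6+4+0+4=17 → 10/27 = 0.3704
  4: TP=27, FP=2+3+0+4+4=13 → 27/40 = 0.6750
  5: TP=52, FP=3+3+0+0+1=7 → 52/59 = 0.8814
Weighted-precision = Σ (supportᵢ/N)·precisionᵢ with N=233: (39/233)·0.6216 + (48/233)·0.6905 + (24/233)·0.5000 + (26/233)·0.3704 + (33/233)·0.6750 + (63/233)·0.8814 = 0.673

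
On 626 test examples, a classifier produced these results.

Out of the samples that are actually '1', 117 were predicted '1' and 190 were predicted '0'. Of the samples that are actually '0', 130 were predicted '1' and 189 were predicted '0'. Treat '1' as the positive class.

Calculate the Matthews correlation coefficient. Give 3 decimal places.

-0.027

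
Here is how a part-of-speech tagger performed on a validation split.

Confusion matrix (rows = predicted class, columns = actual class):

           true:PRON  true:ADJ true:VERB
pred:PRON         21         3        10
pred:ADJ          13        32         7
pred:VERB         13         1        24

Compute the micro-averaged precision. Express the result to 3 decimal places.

Micro-averaging pools counts across classes: ΣTP=77, ΣFP=47, ΣFN=47.
Micro-precision = TP/(TP+FP) on pooled counts = 0.621 (equals overall accuracy in single-label multiclass).

0.621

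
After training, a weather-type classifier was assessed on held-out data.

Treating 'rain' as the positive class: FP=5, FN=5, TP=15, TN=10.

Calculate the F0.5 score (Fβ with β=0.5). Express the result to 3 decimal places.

Fβ = (1+β²)·TP / ((1+β²)·TP + β²·FN + FP), with β²=1/4
= 1.25·15 / (1.25·15 + 0.25·5 + 5) = 0.750

0.750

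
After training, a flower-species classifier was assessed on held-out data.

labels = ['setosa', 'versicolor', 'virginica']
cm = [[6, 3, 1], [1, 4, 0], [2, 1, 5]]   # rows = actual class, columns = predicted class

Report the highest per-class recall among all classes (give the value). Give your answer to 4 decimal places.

Per-class recall (TP/(TP+FN)):
  setosa: TP=6, FN=3+1=4 → 6/10 = 0.60000
  versicolor: TP=4, FN=1+0=1 → 4/5 = 0.80000
  virginica: TP=5, FN=2+1=3 → 5/8 = 0.62500
Highest is class 'versicolor' with recall = 0.8000.

0.8000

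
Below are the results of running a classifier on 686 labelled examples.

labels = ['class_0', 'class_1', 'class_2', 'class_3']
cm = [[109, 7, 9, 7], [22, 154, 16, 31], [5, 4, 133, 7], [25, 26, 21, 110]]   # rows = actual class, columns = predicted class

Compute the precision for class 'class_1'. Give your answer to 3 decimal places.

0.806

Take TP from the diagonal, FP from the rest of the 'class_1' prediction marginal, FN from the rest of the 'class_1' actual marginal.
precision = TP/(TP+FP).
class_1: TP=154, FP=7+4+26=37 → 154/191 = 0.8063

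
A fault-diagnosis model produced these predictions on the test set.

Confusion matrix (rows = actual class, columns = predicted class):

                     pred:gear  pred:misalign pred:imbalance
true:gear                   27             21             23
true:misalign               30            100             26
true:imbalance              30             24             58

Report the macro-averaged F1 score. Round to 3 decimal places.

Per-class F1 score (2·TP/(2·TP+FP+FN)):
  gear: TP=27, FP=30+30=60, FN=21+23=44 → 54/158 = 0.3418
  misalign: TP=100, FP=21+24=45, FN=30+26=56 → 200/301 = 0.6645
  imbalance: TP=58, FP=23+26=49, FN=30+24=54 → 116/219 = 0.5297
Macro-F1 score = mean = (0.3418 + 0.6645 + 0.5297) / 3 = 0.512

0.512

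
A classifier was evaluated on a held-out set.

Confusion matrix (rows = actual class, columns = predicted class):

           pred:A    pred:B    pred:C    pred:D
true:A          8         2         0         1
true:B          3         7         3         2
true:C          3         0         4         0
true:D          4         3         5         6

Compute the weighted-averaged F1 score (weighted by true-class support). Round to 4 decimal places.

Per-class F1 score (2·TP/(2·TP+FP+FN)):
  A: TP=8, FP=3+3+4=10, FN=2+0+1=3 → 16/29 = 0.55172
  B: TP=7, FP=2+0+3=5, FN=3+3+2=8 → 14/27 = 0.51852
  C: TP=4, FP=0+3+5=8, FN=3+0+0=3 → 8/19 = 0.42105
  D: TP=6, FP=1+2+0=3, FN=4+3+5=12 → 12/27 = 0.44444
Weighted-F1 score = Σ (supportᵢ/N)·F1 scoreᵢ with N=51: (11/51)·0.55172 + (15/51)·0.51852 + (7/51)·0.42105 + (18/51)·0.44444 = 0.4862

0.4862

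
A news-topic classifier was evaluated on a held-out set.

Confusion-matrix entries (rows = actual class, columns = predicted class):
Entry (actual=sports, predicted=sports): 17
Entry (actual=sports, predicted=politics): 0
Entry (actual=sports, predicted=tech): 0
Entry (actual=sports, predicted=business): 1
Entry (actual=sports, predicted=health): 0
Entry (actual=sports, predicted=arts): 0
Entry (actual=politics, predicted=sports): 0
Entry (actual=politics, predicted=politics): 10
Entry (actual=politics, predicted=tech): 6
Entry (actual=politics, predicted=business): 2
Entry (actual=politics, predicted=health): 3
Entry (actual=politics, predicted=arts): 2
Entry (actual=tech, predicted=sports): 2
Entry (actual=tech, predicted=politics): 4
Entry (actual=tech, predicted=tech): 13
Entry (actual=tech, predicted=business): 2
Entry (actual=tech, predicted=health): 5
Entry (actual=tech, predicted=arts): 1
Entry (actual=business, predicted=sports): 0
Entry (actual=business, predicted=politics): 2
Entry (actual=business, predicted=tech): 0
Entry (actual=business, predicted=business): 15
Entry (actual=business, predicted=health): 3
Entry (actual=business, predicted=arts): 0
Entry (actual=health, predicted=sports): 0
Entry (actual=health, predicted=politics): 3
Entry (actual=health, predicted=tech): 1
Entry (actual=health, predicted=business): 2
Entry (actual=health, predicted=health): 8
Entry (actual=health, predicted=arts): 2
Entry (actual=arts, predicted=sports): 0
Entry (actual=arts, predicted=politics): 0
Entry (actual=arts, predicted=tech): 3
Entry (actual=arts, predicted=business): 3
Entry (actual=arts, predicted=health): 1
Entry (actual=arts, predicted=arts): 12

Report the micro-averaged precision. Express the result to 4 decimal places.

0.6098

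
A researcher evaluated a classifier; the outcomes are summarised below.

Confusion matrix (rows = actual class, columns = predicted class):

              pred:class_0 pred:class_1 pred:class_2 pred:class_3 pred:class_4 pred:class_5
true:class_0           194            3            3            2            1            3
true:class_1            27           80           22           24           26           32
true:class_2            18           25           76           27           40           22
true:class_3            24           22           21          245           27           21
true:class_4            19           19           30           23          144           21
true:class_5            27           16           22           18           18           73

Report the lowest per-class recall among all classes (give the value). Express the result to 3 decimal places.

0.365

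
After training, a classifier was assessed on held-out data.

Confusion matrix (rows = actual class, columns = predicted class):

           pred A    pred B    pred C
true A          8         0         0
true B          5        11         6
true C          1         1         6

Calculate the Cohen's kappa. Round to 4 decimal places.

0.4918

Observed agreement pₒ = trace/N = 25/38 = 0.65789
Expected agreement pₑ = Σ (rowᵢ·colᵢ)/N² = (8·14 + 22·12 + 8·12)/38² = 0.32687
κ = (pₒ − pₑ)/(1 − pₑ) = (0.65789 − 0.32687)/(1 − 0.32687) = 0.4918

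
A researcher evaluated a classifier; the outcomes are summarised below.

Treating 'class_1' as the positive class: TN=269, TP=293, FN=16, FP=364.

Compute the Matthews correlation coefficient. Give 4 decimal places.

MCC = (TP·TN − FP·FN) / √((TP+FP)(TP+FN)(TN+FP)(TN+FN))
Numerator = 293·269 − 364·16 = 72993
Denominator = √(657·309·633·285) = √36624560265 = 191375.4432
MCC = 72993 / 191375.4432 = 0.3814

0.3814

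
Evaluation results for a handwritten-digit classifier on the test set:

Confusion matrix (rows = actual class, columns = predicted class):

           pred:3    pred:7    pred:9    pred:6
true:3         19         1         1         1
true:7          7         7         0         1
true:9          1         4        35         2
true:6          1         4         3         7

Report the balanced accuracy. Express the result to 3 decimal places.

0.658

Balanced accuracy = mean of per-class recall.
  3: recall = 19/22 = 0.8636
  7: recall = 7/15 = 0.4667
  9: recall = 35/42 = 0.8333
  6: recall = 7/15 = 0.4667
Mean = (0.8636 + 0.4667 + 0.8333 + 0.4667) / 4 = 0.658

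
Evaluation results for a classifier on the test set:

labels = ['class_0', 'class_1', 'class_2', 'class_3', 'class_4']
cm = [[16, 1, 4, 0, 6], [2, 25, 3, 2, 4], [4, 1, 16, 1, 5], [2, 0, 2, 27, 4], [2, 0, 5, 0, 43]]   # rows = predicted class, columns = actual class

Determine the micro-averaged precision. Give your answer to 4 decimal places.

0.7257

Micro-averaging pools counts across classes: ΣTP=127, ΣFP=48, ΣFN=48.
Micro-precision = TP/(TP+FP) on pooled counts = 0.7257 (equals overall accuracy in single-label multiclass).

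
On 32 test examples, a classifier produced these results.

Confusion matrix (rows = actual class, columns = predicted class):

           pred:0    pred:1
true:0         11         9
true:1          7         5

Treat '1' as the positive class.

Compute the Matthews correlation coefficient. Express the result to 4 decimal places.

MCC = (TP·TN − FP·FN) / √((TP+FP)(TP+FN)(TN+FP)(TN+FN))
Numerator = 5·11 − 9·7 = -8
Denominator = √(14·12·20·18) = √60480 = 245.9268
MCC = -8 / 245.9268 = -0.0325

-0.0325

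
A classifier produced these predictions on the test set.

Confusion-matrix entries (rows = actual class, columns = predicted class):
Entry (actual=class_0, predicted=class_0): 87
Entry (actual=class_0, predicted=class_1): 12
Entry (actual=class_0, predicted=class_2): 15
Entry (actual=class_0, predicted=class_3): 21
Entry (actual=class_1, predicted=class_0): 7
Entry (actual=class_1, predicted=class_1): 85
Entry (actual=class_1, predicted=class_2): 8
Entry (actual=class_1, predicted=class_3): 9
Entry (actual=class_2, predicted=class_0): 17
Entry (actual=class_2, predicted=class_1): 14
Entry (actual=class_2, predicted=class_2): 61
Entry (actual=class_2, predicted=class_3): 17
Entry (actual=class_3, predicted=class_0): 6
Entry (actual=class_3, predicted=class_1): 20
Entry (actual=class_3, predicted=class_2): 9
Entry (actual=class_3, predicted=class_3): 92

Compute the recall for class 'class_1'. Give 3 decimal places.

0.780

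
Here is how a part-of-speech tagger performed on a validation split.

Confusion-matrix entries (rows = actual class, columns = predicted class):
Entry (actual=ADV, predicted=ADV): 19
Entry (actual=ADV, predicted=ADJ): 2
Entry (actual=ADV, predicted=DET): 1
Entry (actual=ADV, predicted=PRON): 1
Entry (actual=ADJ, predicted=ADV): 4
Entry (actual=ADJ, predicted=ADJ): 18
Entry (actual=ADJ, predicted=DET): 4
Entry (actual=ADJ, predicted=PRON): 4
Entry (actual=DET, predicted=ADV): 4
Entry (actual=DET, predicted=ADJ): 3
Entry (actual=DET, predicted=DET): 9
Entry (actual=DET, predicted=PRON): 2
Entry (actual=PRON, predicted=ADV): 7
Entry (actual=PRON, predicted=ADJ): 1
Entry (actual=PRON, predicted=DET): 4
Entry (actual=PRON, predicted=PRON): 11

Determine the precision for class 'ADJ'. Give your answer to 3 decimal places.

0.750

Take TP from the diagonal, FP from the rest of the 'ADJ' prediction marginal, FN from the rest of the 'ADJ' actual marginal.
precision = TP/(TP+FP).
ADJ: TP=18, FP=2+3+1=6 → 18/24 = 0.7500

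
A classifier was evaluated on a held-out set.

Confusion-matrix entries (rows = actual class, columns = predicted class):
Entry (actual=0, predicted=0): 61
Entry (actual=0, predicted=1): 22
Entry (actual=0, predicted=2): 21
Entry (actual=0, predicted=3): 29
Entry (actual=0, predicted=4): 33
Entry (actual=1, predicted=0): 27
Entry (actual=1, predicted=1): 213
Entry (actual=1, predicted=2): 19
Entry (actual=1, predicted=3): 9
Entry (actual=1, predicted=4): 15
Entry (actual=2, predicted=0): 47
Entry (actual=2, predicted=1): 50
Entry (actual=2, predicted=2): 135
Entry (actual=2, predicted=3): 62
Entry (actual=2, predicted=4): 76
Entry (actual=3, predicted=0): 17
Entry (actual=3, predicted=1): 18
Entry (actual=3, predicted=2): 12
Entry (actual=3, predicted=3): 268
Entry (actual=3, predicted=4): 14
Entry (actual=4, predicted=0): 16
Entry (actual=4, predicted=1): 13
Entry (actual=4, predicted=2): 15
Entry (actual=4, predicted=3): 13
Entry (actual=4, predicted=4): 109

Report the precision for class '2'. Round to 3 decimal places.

precision = TP/(TP+FP).
2: TP=135, FP=21+19+12+15=67 → 135/202 = 0.6683

0.668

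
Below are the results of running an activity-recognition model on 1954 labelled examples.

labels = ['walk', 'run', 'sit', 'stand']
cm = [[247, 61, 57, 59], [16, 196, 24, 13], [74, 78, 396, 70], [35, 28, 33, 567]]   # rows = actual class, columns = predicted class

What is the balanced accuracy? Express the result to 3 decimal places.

0.716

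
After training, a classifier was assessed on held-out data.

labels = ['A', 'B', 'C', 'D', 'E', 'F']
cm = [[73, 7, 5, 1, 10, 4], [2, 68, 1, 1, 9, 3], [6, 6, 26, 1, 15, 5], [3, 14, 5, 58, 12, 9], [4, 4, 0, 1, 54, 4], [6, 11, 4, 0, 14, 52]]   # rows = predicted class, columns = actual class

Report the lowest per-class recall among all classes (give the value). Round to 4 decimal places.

0.4737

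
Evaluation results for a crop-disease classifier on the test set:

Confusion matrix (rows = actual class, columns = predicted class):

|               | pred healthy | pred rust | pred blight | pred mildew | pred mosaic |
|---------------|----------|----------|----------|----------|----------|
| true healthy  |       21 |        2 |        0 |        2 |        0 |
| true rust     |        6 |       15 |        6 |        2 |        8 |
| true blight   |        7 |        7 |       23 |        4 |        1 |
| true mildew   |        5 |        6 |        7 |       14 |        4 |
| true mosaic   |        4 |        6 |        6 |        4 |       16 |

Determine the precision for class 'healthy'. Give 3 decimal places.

Take TP from the diagonal, FP from the rest of the 'healthy' prediction marginal, FN from the rest of the 'healthy' actual marginal.
precision = TP/(TP+FP).
healthy: TP=21, FP=6+7+5+4=22 → 21/43 = 0.4884

0.488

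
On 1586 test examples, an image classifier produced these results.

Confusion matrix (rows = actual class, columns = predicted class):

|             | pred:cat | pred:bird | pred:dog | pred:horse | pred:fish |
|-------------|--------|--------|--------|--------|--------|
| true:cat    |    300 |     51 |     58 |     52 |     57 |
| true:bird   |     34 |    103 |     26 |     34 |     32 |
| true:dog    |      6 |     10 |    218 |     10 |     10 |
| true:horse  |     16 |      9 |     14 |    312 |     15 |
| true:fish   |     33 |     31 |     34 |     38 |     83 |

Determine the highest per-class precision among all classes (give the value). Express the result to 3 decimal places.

Per-class precision (TP/(TP+FP)):
  cat: TP=300, FP=34+6+16+33=89 → 300/389 = 0.7712
  bird: TP=103, FP=51+10+9+31=101 → 103/204 = 0.5049
  dog: TP=218, FP=58+26+14+34=132 → 218/350 = 0.6229
  horse: TP=312, FP=52+34+10+38=134 → 312/446 = 0.6996
  fish: TP=83, FP=57+32+10+15=114 → 83/197 = 0.4213
Highest is class 'cat' with precision = 0.771.

0.771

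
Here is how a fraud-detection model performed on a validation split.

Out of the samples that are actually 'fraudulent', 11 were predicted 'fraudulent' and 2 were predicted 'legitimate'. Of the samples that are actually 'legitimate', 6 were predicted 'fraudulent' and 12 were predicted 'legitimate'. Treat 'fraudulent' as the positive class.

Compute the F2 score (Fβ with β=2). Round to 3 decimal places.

Fβ = (1+β²)·TP / ((1+β²)·TP + β²·FN + FP), with β²=4
= 5·11 / (5·11 + 4·2 + 6) = 0.797

0.797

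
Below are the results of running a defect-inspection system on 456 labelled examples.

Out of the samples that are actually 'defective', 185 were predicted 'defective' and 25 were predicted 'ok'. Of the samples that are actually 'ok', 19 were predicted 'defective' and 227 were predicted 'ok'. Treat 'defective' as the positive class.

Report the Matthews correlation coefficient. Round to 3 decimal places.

0.806

MCC = (TP·TN − FP·FN) / √((TP+FP)(TP+FN)(TN+FP)(TN+FN))
Numerator = 185·227 − 19·25 = 41520
Denominator = √(204·210·246·252) = √2655737280 = 51533.8460
MCC = 41520 / 51533.8460 = 0.806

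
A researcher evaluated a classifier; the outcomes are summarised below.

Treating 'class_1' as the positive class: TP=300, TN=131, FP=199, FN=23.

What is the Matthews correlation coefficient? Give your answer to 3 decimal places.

MCC = (TP·TN − FP·FN) / √((TP+FP)(TP+FN)(TN+FP)(TN+FN))
Numerator = 300·131 − 199·23 = 34723
Denominator = √(499·323·330·154) = √8191015140 = 90504.2272
MCC = 34723 / 90504.2272 = 0.384

0.384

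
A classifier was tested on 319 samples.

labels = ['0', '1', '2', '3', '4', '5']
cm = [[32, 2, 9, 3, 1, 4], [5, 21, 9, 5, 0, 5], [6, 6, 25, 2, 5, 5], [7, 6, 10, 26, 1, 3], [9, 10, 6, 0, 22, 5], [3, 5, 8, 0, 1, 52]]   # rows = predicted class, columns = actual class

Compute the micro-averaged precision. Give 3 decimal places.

Micro-averaging pools counts across classes: ΣTP=178, ΣFP=141, ΣFN=141.
Micro-precision = TP/(TP+FP) on pooled counts = 0.558 (equals overall accuracy in single-label multiclass).

0.558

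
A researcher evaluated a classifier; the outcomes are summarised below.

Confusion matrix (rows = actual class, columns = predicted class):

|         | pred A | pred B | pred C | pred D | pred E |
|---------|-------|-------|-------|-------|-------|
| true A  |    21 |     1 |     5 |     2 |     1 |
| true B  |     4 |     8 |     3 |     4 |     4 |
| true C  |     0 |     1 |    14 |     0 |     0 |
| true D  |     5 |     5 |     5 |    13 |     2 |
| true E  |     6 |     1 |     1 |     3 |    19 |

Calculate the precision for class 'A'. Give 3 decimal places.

0.583

Treat 'A' as positive and all other classes as negative.
precision = TP/(TP+FP).
A: TP=21, FP=4+0+5+6=15 → 21/36 = 0.5833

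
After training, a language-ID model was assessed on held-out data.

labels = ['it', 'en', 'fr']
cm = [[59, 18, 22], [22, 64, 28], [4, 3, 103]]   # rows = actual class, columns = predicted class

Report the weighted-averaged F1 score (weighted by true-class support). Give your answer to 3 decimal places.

0.690

Per-class F1 score (2·TP/(2·TP+FP+FN)):
  it: TP=59, FP=22+4=26, FN=18+22=40 → 118/184 = 0.6413
  en: TP=64, FP=18+3=21, FN=22+28=50 → 128/199 = 0.6432
  fr: TP=103, FP=22+28=50, FN=4+3=7 → 206/263 = 0.7833
Weighted-F1 score = Σ (supportᵢ/N)·F1 scoreᵢ with N=323: (99/323)·0.6413 + (114/323)·0.6432 + (110/323)·0.7833 = 0.690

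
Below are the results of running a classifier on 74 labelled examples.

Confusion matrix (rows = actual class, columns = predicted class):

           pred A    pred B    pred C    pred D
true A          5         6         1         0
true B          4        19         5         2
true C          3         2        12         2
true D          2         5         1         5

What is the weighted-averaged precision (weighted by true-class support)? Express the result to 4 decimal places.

Per-class precision (TP/(TP+FP)):
  A: TP=5, FP=4+3+2=9 → 5/14 = 0.35714
  B: TP=19, FP=6+2+5=13 → 19/32 = 0.59375
  C: TP=12, FP=1+5+1=7 → 12/19 = 0.63158
  D: TP=5, FP=0+2+2=4 → 5/9 = 0.55556
Weighted-precision = Σ (supportᵢ/N)·precisionᵢ with N=74: (12/74)·0.35714 + (30/74)·0.59375 + (19/74)·0.63158 + (13/74)·0.55556 = 0.5584

0.5584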